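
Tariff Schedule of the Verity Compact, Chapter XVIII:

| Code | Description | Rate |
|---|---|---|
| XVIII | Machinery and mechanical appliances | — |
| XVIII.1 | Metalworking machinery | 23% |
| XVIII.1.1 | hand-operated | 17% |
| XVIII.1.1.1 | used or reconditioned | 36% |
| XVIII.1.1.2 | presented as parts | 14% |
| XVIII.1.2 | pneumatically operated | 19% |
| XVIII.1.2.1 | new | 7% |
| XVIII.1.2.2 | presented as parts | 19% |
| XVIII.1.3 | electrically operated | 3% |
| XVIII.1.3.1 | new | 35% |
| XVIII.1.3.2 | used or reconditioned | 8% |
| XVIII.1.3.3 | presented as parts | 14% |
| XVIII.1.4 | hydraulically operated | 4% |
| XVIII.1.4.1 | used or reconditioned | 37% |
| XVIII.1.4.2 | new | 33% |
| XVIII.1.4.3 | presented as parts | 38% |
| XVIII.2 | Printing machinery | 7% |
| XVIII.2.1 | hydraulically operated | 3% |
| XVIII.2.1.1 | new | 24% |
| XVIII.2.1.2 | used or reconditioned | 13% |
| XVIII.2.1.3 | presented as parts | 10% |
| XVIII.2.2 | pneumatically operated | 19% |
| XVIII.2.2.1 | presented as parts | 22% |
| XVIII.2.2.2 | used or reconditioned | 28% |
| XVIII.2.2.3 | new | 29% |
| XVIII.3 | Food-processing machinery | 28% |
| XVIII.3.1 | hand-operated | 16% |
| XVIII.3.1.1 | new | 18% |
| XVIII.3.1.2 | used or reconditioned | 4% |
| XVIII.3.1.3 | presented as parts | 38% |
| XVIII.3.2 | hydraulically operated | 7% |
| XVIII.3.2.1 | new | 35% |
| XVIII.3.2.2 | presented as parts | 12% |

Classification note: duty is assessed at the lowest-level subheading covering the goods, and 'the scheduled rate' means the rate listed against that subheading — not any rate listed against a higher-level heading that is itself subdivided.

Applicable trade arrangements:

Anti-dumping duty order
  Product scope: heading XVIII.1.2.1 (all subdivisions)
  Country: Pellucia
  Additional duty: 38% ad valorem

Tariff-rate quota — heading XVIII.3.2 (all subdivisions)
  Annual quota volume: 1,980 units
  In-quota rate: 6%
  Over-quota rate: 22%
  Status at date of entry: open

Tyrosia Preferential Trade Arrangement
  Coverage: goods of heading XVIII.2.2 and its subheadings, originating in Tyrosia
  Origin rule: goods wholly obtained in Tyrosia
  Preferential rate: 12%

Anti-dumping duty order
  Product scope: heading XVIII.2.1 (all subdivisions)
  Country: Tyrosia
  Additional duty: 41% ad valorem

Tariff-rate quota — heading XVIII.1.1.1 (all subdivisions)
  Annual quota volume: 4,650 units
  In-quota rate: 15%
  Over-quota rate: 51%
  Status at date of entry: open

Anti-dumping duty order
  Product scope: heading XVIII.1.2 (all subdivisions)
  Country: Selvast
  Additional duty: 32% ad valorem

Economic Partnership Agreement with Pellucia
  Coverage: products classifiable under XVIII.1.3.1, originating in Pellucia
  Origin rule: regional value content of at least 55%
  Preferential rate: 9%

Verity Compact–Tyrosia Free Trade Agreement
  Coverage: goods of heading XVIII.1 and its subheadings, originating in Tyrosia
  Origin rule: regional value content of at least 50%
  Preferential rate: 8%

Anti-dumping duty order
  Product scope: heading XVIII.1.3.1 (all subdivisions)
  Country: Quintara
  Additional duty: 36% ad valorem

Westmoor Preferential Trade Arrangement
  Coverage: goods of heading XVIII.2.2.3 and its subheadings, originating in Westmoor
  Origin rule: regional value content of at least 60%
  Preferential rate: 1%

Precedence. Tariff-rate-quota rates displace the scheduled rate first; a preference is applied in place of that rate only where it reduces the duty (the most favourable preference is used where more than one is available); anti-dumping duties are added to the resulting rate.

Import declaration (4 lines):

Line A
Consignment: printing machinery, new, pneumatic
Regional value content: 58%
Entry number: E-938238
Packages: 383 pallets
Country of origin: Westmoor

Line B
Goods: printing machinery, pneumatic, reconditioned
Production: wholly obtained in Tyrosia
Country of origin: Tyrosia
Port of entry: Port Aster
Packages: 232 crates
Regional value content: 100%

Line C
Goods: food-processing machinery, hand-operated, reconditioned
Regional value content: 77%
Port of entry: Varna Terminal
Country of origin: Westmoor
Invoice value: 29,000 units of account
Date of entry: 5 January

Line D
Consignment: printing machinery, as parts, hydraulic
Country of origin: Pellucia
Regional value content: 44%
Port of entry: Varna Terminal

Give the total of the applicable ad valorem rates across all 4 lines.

Line A: printing → XVIII.2; pneumatic → XVIII.2.2; new → XVIII.2.2.3. Scheduled 29%. Westmoor agreement on XVIII.2.2.3: RVC < 60%. → 29%.
Line B: printing → XVIII.2; pneumatic → XVIII.2.2; reconditioned → XVIII.2.2.2. Scheduled 28%. Tyrosia agreement on XVIII.2.2: wholly obtained → 12% available; Tyrosia agreement on XVIII.1: XVIII.2.2.2 not covered; preferential 12%. → 12%.
Line C: food-processing → XVIII.3; hand-operated → XVIII.3.1; reconditioned → XVIII.3.1.2. Scheduled 4%. Westmoor agreement on XVIII.2.2.3: XVIII.3.1.2 not covered. → 4%.
Line D: printing → XVIII.2; hydraulic → XVIII.2.1; as parts → XVIII.2.1.3. Scheduled 10%. Pellucia agreement on XVIII.1.3.1: XVIII.2.1.3 not covered. → 10%.
Sum: 29% + 12% + 4% + 10% = 55%.

55%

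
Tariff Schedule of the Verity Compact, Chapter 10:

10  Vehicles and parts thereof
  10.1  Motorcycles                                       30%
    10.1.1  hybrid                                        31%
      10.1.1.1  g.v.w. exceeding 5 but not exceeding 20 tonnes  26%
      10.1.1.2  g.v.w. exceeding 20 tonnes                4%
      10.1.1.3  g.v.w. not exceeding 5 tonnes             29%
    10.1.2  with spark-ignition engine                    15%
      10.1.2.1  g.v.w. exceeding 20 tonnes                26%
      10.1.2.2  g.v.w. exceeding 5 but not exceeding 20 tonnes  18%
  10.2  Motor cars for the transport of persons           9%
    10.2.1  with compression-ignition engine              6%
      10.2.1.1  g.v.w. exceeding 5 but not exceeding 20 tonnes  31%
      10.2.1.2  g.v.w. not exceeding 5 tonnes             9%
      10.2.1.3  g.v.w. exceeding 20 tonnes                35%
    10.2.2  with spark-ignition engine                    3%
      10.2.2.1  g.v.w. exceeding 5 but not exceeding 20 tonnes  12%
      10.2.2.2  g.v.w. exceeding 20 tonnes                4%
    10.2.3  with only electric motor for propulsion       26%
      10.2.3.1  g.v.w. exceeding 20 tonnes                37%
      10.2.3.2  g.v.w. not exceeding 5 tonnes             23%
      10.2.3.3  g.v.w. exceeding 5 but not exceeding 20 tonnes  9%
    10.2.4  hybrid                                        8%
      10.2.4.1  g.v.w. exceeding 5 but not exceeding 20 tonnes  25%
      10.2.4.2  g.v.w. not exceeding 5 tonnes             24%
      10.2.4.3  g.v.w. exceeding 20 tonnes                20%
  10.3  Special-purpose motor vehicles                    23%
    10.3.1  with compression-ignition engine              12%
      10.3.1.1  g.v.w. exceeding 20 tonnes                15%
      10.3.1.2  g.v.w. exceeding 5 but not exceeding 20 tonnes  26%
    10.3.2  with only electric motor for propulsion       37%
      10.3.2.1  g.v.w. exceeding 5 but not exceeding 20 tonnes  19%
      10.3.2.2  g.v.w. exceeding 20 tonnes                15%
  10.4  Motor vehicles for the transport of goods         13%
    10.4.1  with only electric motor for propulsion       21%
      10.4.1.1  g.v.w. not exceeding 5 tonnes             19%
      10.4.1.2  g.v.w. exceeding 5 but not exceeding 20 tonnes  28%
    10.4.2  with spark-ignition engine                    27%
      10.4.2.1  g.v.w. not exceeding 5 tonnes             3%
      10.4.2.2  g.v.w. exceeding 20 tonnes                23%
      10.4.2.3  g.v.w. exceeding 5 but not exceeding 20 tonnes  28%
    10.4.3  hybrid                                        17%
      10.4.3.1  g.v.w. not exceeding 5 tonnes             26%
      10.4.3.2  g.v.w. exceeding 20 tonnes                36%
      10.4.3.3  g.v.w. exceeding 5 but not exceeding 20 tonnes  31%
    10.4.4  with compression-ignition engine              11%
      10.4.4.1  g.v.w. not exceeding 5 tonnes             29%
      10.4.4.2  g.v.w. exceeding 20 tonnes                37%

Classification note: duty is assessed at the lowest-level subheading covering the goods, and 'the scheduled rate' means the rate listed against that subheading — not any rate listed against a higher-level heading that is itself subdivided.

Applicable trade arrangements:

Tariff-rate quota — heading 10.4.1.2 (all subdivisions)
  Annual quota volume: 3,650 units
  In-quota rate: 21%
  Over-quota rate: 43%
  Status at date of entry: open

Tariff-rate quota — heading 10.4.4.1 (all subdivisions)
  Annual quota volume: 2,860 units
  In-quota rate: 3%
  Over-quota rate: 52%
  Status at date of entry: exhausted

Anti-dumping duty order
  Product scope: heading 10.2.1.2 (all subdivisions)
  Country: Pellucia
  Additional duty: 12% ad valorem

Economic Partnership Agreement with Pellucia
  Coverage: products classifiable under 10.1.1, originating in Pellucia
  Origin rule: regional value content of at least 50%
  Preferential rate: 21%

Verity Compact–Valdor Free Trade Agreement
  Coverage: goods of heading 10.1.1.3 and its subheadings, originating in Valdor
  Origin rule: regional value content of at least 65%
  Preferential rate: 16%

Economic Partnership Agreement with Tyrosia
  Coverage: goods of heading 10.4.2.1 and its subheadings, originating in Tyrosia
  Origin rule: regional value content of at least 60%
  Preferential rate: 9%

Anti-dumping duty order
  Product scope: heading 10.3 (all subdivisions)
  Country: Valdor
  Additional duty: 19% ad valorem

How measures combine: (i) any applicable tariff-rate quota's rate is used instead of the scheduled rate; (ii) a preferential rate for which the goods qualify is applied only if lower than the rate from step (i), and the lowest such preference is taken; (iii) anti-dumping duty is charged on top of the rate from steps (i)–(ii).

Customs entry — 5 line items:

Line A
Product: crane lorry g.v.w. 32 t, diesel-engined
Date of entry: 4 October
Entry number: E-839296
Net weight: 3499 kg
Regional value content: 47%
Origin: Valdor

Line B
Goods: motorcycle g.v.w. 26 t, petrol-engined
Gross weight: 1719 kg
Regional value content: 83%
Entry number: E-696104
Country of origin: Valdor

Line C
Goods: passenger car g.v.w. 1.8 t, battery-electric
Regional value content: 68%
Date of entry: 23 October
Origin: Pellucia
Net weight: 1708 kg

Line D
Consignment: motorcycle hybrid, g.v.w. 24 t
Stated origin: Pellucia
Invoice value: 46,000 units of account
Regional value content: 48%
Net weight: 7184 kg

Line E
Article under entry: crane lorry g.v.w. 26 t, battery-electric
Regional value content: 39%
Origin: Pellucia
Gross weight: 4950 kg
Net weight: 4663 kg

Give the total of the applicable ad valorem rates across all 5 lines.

102%

Line A: crane lorry → 10.3; diesel-engined → 10.3.1; g.v.w. 32 t → 10.3.1.1. Scheduled 15%. Valdor agreement on 10.1.1.3: 10.3.1.1 not covered; anti-dumping (Valdor, 10.3): +19%; total 15% + 19% = 34%. → 34%.
Line B: motorcycle → 10.1; petrol-engined → 10.1.2; g.v.w. 26 t → 10.1.2.1. Scheduled 26%. Valdor agreement on 10.1.1.3: 10.1.2.1 not covered. → 26%.
Line C: passenger car → 10.2; battery-electric → 10.2.3; g.v.w. 1.8 t → 10.2.3.2. Scheduled 23%. Pellucia agreement on 10.1.1: 10.2.3.2 not covered. → 23%.
Line D: motorcycle → 10.1; hybrid → 10.1.1; g.v.w. 24 t → 10.1.1.2. Scheduled 4%. Pellucia agreement on 10.1.1: RVC < 50%. → 4%.
Line E: crane lorry → 10.3; battery-electric → 10.3.2; g.v.w. 26 t → 10.3.2.2. Scheduled 15%. Pellucia agreement on 10.1.1: 10.3.2.2 not covered. → 15%.
Sum: 34% + 26% + 23% + 4% + 15% = 102%.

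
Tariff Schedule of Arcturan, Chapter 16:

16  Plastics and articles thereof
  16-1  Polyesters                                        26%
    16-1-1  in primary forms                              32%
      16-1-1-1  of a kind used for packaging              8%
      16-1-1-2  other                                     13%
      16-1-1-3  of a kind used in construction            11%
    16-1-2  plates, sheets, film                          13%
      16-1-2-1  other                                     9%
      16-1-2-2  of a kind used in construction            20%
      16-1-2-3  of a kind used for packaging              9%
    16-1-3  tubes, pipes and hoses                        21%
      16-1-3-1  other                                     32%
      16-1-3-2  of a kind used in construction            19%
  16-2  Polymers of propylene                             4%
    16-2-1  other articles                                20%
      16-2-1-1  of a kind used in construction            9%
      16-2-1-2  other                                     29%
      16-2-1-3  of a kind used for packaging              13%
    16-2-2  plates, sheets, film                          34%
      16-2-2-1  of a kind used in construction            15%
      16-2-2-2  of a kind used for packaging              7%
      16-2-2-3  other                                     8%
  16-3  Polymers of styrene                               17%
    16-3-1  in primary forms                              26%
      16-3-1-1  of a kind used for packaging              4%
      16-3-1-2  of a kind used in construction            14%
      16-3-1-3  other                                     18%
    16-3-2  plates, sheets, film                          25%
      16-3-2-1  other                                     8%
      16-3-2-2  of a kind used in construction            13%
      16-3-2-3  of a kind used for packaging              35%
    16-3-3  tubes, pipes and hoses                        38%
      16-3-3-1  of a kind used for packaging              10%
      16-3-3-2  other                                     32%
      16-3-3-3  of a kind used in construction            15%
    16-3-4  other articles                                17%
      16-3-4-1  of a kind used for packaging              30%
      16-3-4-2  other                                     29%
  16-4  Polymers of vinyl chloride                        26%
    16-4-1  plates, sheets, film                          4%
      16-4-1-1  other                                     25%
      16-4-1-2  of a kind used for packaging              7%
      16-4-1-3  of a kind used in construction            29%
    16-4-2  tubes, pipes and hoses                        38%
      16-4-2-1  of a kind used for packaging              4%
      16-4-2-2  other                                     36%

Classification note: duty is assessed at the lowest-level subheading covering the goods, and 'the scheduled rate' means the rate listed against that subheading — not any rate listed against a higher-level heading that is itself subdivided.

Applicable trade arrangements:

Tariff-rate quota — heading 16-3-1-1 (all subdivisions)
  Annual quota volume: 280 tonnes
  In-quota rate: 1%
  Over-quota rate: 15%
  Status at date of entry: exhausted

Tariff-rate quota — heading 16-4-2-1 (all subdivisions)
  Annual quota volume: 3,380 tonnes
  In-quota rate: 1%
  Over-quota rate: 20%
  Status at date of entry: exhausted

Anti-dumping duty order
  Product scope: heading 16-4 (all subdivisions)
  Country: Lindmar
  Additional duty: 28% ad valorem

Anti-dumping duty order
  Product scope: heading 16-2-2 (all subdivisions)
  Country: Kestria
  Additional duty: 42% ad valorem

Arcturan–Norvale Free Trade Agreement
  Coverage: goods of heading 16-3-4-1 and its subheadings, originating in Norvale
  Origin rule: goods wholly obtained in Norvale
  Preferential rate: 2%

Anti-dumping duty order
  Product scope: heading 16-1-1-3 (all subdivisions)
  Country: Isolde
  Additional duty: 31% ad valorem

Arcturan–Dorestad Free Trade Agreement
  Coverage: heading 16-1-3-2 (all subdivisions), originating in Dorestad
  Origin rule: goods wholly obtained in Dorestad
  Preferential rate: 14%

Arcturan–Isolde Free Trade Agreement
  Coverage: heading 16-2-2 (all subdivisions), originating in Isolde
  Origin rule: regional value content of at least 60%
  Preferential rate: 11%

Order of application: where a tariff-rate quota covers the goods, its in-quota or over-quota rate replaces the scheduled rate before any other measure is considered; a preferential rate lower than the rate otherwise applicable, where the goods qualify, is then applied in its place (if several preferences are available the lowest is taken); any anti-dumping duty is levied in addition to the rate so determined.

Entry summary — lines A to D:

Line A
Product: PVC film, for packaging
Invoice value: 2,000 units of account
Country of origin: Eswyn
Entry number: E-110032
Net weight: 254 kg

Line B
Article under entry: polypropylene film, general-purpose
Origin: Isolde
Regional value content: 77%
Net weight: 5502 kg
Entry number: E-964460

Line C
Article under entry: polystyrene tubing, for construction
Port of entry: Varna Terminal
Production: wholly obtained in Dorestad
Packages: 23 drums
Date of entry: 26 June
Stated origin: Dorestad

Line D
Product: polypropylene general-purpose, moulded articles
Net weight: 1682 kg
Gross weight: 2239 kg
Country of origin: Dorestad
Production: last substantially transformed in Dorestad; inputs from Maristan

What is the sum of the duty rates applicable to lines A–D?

Line A: PVC → 16-4; film → 16-4-1; for packaging → 16-4-1-2. Scheduled 7%. No special measure applies. → 7%.
Line B: polypropylene → 16-2; film → 16-2-2; general-purpose → 16-2-2-3. Scheduled 8%. Isolde agreement on 16-2-2: RVC ≥ 60% → 11% available; preference 11% not lower than 8% → no reduction. → 8%.
Line C: polystyrene → 16-3; tubing → 16-3-3; for construction → 16-3-3-3. Scheduled 15%. Dorestad agreement on 16-1-3-2: 16-3-3-3 not covered. → 15%.
Line D: polypropylene → 16-2; moulded articles → 16-2-1; general-purpose → 16-2-1-2. Scheduled 29%. Dorestad agreement on 16-1-3-2: 16-2-1-2 not covered. → 29%.
Sum: 7% + 8% + 15% + 29% = 59%.

59%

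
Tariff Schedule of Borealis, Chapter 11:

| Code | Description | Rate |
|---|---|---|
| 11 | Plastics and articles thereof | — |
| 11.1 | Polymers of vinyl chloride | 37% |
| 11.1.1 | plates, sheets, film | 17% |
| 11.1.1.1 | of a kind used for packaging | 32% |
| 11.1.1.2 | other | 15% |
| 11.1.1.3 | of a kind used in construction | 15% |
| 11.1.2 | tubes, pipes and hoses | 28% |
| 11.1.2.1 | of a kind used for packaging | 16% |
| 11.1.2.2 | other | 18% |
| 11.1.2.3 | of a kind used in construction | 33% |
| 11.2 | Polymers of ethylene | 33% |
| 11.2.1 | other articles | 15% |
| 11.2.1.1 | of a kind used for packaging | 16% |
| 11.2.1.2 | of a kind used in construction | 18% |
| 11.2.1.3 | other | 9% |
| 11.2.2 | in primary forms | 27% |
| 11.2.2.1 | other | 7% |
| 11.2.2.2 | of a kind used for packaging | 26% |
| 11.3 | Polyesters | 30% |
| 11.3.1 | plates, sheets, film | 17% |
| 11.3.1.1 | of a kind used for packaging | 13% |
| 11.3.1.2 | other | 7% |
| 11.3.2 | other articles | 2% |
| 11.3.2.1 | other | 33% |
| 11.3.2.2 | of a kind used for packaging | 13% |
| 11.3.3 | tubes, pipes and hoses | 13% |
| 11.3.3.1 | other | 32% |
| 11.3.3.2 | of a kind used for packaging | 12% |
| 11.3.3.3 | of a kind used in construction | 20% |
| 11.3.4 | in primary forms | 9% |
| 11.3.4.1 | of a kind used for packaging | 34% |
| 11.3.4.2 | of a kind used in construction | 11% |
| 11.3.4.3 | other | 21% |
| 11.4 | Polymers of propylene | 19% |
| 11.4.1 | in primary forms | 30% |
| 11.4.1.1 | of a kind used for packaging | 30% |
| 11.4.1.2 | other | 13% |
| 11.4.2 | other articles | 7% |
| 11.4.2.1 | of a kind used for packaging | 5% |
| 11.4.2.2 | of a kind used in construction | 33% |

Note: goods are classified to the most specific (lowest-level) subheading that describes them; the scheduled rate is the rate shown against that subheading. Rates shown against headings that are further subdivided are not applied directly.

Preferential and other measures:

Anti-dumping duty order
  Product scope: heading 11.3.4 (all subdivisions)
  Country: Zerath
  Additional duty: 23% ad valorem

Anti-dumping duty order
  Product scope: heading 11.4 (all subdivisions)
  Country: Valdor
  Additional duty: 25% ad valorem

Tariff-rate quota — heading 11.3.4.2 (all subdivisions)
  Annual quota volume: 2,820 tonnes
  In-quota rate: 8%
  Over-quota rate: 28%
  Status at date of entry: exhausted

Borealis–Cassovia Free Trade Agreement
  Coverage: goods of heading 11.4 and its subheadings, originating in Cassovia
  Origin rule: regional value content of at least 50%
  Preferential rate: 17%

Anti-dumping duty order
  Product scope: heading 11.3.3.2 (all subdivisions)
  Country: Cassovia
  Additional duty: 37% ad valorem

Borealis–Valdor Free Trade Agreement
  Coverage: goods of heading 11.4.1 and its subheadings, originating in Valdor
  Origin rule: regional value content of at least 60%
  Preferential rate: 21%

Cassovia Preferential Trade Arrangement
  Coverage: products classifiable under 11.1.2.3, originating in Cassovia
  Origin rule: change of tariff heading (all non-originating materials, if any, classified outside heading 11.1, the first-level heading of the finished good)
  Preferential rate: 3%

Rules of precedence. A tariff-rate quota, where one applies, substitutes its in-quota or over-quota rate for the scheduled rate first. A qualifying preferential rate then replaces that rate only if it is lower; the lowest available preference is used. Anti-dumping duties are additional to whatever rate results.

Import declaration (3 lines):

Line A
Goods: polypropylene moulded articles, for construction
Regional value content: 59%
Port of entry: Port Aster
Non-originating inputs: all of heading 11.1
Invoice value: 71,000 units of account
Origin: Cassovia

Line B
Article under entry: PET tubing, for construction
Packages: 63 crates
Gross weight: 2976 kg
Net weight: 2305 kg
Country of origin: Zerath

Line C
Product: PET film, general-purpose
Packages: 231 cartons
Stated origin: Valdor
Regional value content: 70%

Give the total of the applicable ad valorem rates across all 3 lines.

Line A: polypropylene → 11.4; moulded articles → 11.4.2; for construction → 11.4.2.2. Scheduled 33%. Cassovia agreement on 11.4: RVC ≥ 50% → 17% available; Cassovia agreement on 11.1.2.3: 11.4.2.2 not covered; preferential 17%. → 17%.
Line B: PET → 11.3; tubing → 11.3.3; for construction → 11.3.3.3. Scheduled 20%. No special measure applies. → 20%.
Line C: PET → 11.3; film → 11.3.1; general-purpose → 11.3.1.2. Scheduled 7%. Valdor agreement on 11.4.1: 11.3.1.2 not covered. → 7%.
Sum: 17% + 20% + 7% = 44%.

44%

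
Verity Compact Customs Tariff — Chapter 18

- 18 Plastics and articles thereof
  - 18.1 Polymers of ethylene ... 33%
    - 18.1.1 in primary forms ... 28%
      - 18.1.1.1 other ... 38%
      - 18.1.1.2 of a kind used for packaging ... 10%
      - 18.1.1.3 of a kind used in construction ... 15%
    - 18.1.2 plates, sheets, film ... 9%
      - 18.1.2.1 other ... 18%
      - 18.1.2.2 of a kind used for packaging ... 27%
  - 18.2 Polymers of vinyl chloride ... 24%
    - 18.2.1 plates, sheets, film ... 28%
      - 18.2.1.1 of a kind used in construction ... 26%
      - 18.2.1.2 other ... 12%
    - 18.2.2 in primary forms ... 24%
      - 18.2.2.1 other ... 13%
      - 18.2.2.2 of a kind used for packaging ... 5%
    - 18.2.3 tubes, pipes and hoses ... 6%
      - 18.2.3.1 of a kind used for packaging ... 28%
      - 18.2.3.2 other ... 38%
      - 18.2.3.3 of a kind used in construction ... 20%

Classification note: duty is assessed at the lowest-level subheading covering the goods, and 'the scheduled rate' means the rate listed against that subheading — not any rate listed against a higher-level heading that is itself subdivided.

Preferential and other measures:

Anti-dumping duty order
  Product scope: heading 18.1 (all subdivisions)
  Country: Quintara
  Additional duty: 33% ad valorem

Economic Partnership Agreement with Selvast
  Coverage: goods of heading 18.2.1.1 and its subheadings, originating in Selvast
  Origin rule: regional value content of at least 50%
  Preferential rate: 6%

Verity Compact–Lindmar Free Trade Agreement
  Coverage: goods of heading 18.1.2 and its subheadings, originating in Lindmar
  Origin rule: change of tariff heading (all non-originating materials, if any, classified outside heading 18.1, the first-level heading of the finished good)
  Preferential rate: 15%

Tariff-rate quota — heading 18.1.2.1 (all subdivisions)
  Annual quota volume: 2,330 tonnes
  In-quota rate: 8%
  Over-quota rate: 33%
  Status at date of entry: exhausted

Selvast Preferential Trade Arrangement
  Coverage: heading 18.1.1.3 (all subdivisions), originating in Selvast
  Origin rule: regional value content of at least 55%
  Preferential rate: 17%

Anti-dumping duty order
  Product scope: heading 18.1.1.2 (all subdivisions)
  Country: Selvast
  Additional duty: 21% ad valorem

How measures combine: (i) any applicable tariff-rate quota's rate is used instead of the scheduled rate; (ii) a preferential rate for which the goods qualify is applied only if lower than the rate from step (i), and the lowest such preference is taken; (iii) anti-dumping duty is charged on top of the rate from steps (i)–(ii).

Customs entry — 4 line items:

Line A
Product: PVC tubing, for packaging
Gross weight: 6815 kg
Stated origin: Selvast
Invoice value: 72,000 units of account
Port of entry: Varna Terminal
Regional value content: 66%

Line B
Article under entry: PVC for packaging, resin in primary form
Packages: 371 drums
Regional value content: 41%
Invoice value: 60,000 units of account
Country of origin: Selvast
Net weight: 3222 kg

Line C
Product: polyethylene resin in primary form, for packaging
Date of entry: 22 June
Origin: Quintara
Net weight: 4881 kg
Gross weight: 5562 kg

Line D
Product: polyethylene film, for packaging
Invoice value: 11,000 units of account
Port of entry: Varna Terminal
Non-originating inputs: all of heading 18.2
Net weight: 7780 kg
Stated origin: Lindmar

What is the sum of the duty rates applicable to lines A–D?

91%

Line A: PVC → 18.2; tubing → 18.2.3; for packaging → 18.2.3.1. Scheduled 28%. Selvast agreement on 18.2.1.1: 18.2.3.1 not covered; Selvast agreement on 18.1.1.3: 18.2.3.1 not covered. → 28%.
Line B: PVC → 18.2; resin in primary form → 18.2.2; for packaging → 18.2.2.2. Scheduled 5%. Selvast agreement on 18.2.1.1: 18.2.2.2 not covered; Selvast agreement on 18.1.1.3: 18.2.2.2 not covered. → 5%.
Line C: polyethylene → 18.1; resin in primary form → 18.1.1; for packaging → 18.1.1.2. Scheduled 10%. anti-dumping (Quintara, 18.1): +33%; total 10% + 33% = 43%. → 43%.
Line D: polyethylene → 18.1; film → 18.1.2; for packaging → 18.1.2.2. Scheduled 27%. Lindmar agreement on 18.1.2: CTH met → 15% available; preferential 15%. → 15%.
Sum: 28% + 5% + 43% + 15% = 91%.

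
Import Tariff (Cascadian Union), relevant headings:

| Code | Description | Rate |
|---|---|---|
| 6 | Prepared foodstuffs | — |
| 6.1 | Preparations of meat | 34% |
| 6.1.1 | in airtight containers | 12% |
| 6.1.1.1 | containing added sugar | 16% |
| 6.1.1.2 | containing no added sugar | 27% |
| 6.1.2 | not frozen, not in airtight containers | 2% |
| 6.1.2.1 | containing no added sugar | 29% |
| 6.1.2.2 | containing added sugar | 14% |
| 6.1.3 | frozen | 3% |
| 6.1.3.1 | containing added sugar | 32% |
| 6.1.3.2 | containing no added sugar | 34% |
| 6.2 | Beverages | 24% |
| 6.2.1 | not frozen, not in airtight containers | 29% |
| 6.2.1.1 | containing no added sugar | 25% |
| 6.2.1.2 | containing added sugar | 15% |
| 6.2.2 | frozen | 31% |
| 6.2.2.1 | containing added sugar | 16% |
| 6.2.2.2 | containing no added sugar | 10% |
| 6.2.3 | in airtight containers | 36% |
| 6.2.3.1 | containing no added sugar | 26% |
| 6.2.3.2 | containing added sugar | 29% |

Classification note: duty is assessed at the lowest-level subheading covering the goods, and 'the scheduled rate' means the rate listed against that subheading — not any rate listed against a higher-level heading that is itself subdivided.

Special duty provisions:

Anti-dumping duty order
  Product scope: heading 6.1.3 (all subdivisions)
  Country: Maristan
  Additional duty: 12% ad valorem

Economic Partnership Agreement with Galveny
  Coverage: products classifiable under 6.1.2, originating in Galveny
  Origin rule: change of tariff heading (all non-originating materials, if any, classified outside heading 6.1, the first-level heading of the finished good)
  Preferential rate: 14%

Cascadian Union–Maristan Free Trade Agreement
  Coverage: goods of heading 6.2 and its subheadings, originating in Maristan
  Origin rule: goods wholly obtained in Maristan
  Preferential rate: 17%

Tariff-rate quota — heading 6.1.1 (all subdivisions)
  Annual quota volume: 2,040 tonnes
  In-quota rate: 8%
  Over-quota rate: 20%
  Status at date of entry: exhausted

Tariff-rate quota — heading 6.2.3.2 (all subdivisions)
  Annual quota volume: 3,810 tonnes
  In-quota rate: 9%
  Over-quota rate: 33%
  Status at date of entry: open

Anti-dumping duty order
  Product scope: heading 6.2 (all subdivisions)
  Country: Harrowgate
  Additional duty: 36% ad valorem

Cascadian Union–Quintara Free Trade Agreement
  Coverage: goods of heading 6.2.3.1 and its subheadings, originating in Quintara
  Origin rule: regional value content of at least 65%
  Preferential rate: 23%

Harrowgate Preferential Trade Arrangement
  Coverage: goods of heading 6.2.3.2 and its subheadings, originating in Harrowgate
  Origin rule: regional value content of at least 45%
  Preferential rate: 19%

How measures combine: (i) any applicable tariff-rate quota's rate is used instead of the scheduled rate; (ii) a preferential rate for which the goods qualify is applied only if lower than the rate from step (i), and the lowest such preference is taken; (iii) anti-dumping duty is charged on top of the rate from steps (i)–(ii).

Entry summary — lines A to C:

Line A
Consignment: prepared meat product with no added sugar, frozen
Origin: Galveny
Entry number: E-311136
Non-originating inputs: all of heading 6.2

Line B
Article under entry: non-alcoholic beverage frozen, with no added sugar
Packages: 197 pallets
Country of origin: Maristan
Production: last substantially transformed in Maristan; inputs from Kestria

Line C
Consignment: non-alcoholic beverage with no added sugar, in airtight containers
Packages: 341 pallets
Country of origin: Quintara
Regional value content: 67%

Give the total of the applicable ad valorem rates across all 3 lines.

Line A: prepared meat product → 6.1; frozen → 6.1.3; with no added sugar → 6.1.3.2. Scheduled 34%. Galveny agreement on 6.1.2: 6.1.3.2 not covered. → 34%.
Line B: non-alcoholic beverage → 6.2; frozen → 6.2.2; with no added sugar → 6.2.2.2. Scheduled 10%. Maristan agreement on 6.2: not wholly obtained. → 10%.
Line C: non-alcoholic beverage → 6.2; in airtight containers → 6.2.3; with no added sugar → 6.2.3.1. Scheduled 26%. Quintara agreement on 6.2.3.1: RVC ≥ 65% → 23% available; preferential 23%. → 23%.
Sum: 34% + 10% + 23% = 67%.

67%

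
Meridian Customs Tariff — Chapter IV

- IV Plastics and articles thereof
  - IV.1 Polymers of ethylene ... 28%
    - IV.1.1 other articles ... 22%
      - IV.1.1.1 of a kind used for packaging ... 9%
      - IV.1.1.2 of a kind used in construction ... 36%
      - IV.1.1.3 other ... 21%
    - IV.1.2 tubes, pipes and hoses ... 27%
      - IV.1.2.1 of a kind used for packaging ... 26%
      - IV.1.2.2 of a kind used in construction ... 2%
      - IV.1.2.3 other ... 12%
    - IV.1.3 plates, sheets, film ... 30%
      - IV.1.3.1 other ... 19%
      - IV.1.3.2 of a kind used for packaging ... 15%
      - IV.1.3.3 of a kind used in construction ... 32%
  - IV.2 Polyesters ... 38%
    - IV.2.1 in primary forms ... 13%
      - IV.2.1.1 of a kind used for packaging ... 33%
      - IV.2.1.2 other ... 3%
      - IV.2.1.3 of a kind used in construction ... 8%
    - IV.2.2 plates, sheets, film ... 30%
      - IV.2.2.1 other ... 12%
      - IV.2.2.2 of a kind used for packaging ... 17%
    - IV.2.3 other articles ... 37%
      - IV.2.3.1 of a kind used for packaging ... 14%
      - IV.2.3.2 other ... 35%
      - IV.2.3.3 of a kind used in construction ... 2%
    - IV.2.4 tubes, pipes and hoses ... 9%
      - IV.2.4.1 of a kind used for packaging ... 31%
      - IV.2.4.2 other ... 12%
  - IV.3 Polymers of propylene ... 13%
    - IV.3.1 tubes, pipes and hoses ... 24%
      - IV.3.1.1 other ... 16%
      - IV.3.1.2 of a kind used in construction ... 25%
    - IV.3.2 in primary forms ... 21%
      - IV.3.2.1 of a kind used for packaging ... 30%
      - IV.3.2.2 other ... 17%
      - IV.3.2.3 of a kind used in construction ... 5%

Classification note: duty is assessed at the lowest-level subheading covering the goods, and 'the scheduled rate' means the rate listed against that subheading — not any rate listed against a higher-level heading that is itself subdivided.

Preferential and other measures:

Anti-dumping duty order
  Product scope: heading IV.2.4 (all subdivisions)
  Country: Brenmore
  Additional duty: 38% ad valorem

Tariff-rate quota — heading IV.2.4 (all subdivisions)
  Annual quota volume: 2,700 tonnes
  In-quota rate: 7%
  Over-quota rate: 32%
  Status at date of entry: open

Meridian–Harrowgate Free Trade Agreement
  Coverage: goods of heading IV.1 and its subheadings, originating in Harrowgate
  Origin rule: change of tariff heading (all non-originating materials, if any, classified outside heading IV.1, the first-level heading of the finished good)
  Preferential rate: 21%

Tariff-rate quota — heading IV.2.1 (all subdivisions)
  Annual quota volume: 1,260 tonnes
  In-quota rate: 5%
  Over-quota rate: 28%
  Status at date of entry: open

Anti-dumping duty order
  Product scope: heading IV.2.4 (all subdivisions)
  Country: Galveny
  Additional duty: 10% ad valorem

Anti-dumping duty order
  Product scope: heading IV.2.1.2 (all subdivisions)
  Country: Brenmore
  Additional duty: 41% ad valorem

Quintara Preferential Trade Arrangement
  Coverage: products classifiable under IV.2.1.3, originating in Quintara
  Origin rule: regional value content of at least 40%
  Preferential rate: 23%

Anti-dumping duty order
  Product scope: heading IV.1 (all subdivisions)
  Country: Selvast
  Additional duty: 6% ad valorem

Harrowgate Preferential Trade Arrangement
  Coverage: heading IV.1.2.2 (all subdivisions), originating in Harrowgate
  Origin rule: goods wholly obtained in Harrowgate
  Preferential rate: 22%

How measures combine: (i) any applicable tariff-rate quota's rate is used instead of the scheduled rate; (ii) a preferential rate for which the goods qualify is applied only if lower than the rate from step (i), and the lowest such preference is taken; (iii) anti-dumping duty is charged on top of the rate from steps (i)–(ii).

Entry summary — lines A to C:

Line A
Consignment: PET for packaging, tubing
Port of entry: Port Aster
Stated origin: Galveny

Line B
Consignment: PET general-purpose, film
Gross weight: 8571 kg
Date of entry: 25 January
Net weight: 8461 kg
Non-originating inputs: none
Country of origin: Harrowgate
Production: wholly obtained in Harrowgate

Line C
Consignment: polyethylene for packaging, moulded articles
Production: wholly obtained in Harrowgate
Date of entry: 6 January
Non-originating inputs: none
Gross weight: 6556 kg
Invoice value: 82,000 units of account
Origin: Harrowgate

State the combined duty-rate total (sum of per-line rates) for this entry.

38%

Line A: PET → IV.2; tubing → IV.2.4; for packaging → IV.2.4.1. Scheduled 31%. quota on IV.2.4 open → in-quota 7%; anti-dumping (Galveny, IV.2.4): +10%; total 7% + 10% = 17%. → 17%.
Line B: PET → IV.2; film → IV.2.2; general-purpose → IV.2.2.1. Scheduled 12%. Harrowgate agreement on IV.1: IV.2.2.1 not covered; Harrowgate agreement on IV.1.2.2: IV.2.2.1 not covered. → 12%.
Line C: polyethylene → IV.1; moulded articles → IV.1.1; for packaging → IV.1.1.1. Scheduled 9%. Harrowgate agreement on IV.1: CTH met → 21% available; Harrowgate agreement on IV.1.2.2: IV.1.1.1 not covered; preference 21% not lower than 9% → no reduction. → 9%.
Sum: 17% + 12% + 9% = 38%.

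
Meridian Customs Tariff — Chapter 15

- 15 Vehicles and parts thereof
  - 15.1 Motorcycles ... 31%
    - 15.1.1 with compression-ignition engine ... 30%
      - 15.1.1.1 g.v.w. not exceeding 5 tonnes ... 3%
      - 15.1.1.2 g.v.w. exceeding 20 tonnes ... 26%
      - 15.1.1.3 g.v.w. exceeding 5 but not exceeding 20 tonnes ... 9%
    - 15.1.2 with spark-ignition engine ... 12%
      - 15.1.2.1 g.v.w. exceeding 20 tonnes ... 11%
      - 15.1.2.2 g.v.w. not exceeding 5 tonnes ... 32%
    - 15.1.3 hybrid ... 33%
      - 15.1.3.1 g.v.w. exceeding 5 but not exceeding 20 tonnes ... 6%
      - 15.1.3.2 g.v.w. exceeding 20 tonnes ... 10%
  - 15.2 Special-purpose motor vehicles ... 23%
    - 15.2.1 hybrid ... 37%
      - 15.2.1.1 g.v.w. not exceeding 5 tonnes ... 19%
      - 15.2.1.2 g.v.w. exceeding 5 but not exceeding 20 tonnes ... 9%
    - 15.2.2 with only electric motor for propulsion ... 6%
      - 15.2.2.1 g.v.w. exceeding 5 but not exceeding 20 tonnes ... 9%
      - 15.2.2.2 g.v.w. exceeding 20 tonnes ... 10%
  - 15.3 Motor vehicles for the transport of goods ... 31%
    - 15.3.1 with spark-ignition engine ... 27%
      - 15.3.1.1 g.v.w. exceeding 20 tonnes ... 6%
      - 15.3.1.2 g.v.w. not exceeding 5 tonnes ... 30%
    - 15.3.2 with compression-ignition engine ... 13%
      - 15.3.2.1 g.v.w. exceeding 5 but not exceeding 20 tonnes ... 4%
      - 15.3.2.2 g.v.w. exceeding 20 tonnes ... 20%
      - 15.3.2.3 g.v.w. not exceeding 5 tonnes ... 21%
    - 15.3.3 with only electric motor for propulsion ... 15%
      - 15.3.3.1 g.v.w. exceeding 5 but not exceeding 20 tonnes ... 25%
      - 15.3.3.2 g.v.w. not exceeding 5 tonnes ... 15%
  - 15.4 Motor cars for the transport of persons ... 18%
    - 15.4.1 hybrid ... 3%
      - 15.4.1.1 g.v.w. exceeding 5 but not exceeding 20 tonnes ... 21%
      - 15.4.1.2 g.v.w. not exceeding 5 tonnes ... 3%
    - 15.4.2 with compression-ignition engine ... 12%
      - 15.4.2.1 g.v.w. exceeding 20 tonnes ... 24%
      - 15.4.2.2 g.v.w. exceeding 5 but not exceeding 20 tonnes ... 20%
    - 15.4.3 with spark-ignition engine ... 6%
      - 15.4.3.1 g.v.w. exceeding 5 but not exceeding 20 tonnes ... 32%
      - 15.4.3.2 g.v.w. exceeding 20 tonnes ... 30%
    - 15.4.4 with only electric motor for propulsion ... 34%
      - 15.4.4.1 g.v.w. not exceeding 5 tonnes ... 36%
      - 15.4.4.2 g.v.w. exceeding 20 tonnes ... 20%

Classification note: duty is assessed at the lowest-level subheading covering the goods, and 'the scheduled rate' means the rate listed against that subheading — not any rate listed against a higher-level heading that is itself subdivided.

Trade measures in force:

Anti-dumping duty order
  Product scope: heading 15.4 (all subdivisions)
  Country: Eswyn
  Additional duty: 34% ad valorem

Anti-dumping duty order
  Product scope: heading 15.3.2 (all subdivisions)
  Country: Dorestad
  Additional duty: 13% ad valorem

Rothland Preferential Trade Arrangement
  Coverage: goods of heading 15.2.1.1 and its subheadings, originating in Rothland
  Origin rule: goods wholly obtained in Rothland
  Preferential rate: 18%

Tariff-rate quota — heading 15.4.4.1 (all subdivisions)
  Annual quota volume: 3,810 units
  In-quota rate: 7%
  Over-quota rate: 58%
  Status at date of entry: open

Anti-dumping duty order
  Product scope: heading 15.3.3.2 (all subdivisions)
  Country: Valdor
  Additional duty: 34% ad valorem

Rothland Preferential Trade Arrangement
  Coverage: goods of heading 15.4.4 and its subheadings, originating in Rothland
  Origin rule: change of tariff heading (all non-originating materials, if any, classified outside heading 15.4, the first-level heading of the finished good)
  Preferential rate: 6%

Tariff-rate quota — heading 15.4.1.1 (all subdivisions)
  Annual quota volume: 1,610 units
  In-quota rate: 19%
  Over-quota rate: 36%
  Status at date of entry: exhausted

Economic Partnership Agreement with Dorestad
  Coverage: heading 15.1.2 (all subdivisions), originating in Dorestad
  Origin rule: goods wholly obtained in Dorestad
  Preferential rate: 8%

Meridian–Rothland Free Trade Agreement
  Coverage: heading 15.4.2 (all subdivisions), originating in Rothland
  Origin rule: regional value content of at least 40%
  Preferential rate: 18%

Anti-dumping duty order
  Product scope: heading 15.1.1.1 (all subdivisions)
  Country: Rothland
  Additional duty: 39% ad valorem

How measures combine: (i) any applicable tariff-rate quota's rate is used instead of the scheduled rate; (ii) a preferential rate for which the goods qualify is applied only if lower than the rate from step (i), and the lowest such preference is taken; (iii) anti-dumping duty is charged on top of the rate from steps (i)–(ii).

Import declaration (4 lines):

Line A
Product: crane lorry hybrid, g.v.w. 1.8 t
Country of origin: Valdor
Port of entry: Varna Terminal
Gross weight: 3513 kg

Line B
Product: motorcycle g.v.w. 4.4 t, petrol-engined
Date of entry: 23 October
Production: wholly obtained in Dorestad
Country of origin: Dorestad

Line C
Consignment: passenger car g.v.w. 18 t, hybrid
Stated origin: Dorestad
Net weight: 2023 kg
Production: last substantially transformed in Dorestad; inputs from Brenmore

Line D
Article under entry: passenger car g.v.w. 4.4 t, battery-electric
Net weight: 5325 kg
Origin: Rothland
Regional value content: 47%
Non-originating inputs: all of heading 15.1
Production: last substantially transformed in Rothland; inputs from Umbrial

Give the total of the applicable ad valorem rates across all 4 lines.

69%

Line A: crane lorry → 15.2; hybrid → 15.2.1; g.v.w. 1.8 t → 15.2.1.1. Scheduled 19%. No special measure applies. → 19%.
Line B: motorcycle → 15.1; petrol-engined → 15.1.2; g.v.w. 4.4 t → 15.1.2.2. Scheduled 32%. Dorestad agreement on 15.1.2: wholly obtained → 8% available; preferential 8%. → 8%.
Line C: passenger car → 15.4; hybrid → 15.4.1; g.v.w. 18 t → 15.4.1.1. Scheduled 21%. quota on 15.4.1.1 exhausted → over-quota 36%; Dorestad agreement on 15.1.2: 15.4.1.1 not covered. → 36%.
Line D: passenger car → 15.4; battery-electric → 15.4.4; g.v.w. 4.4 t → 15.4.4.1. Scheduled 36%. quota on 15.4.4.1 open → in-quota 7%; Rothland agreement on 15.2.1.1: 15.4.4.1 not covered; Rothland agreement on 15.4.4: CTH met → 6% available; Rothland agreement on 15.4.2: 15.4.4.1 not covered; preferential 6%. → 6%.
Sum: 19% + 8% + 36% + 6% = 69%.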